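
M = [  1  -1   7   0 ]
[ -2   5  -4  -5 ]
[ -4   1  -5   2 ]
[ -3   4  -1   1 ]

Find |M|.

Expand along row 1 (it has 1 zero):
  + (1) · M_11   where M_11 = det([5 -4 -5; 1 -5 2; 4 -1 1]) = -138
  − (-1) · M_12   where M_12 = det([-2 -4 -5; -4 -5 2; -3 -1 1]) = 69
  + (7) · M_13   where M_13 = det([-2 5 -5; -4 1 2; -3 4 1]) = 69
det = (+1)·(1)·(-138) + (-1)·(-1)·(69) + (+1)·(7)·(69) = 414

414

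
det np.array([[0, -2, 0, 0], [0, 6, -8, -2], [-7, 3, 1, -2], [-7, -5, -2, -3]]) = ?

The determinant is 28.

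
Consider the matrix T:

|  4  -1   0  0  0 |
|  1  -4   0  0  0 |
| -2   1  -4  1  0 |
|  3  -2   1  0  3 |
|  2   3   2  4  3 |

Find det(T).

T is block lower-triangular with a 2×2 block and a 3×3 block on the diagonal, so its determinant equals the product of the determinants of the diagonal blocks.
det of the 2×2 block = -15
det of the 3×3 block = 51
det = (-15)·(51) = -765

|T| = -765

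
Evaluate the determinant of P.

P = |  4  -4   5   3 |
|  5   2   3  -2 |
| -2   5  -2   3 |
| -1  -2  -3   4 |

Expand along row 1:
  + (4) · M_11   where M_11 = det([2 3 -2; 5 -2 3; -2 -3 4]) = -38
  − (-4) · M_12   where M_12 = det([5 3 -2; -2 -2 3; -1 -3 4]) = 12
  + (5) · M_13   where M_13 = det([5 2 -2; -2 5 3; -1 -2 4]) = 122
  − (3) · M_14   where M_14 = det([5 2 3; -2 5 -2; -1 -2 -3]) = -76
det = (+1)·(4)·(-38) + (-1)·(-4)·(12) + (+1)·(5)·(122) + (-1)·(3)·(-76) = 734

The determinant is 734.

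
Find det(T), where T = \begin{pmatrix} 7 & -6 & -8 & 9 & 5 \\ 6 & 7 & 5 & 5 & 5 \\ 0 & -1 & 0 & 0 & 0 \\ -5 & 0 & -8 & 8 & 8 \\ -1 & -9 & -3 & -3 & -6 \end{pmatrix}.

det(T) = -1979

Expand along row 3 (it has 4 zeros):
  − (-1) · M_32   where M_32 = det([7 -8 9 5; 6 5 5 5; -5 -8 8 8; -1 -3 -3 -6]) = -1979
det = (-1)·(-1)·(-1979) = -1979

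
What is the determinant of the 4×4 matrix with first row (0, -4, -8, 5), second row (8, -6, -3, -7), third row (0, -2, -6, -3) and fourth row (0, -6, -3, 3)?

1872

Expand along column 1 (it has 3 zeros):
  − (8) · M_21   where M_21 = det([-4 -8 5; -2 -6 -3; -6 -3 3]) = -234
det = (-1)·(8)·(-234) = 1872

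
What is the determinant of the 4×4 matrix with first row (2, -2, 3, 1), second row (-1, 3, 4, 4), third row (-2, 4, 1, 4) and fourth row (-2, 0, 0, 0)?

-50

Expand along row 4 (it has 3 zeros):
  − (-2) · M_41   where M_41 = det([-2 3 1; 3 4 4; 4 1 4]) = -25
det = (-1)·(-2)·(-25) = -50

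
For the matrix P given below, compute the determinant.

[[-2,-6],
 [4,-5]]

det(P) = 34

det(P) = (-2)·(-5) − (-6)·4 = 10 − (-24) = 34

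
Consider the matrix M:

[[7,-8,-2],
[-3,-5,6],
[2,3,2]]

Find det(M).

-342

Expand along column 1:
  + 7 · |-5 6; 3 2| = 7·(-10 − 18) = -196
  − (-3) · |-8 -2; 3 2| = −(-3)·(-16 − (-6)) = -30
  + 2 · |-8 -2; -5 6| = 2·(-48 − 10) = -116
Sum: (-196) + (-30) + (-116) = -342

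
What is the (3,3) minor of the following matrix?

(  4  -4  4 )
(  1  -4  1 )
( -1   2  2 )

-12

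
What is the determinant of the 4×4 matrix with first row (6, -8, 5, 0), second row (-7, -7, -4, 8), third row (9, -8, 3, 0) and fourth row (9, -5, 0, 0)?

Expand along column 4 (it has 3 zeros):
  + (8) · M_24   where M_24 = det([6 -8 5; 9 -8 3; 9 -5 0]) = 9
det = (+1)·(8)·(9) = 72

72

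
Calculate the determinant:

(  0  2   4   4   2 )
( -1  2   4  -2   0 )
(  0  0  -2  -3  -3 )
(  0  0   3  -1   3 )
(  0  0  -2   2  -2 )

-8

The matrix is block upper-triangular with a 2×2 block and a 3×3 block on the diagonal, so its determinant equals the product of the determinants of the diagonal blocks.
det of the 2×2 block = 2
det of the 3×3 block = -4
det = (2)·(-4) = -8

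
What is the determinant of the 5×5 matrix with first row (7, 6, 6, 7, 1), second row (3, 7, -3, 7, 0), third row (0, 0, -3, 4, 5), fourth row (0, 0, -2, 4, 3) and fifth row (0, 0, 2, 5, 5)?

The determinant is -1271.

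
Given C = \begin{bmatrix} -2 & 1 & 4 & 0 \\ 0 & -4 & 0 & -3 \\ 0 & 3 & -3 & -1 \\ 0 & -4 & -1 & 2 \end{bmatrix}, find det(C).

-146

Expand along column 1 (it has 3 zeros):
  + (-2) · M_11   where M_11 = det([-4 0 -3; 3 -3 -1; -4 -1 2]) = 73
det = (+1)·(-2)·(73) = -146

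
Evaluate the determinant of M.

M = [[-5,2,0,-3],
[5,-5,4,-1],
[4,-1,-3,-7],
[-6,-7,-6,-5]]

The determinant is -3203.

Expand along row 1 (it has 1 zero):
  + (-5) · M_11   where M_11 = det([-5 4 -1; -1 -3 -7; -7 -6 -5]) = 326
  − (2) · M_12   where M_12 = det([5 4 -1; 4 -3 -7; -6 -6 -5]) = 155
  − (-3) · M_14   where M_14 = det([5 -5 4; 4 -1 -3; -6 -7 -6]) = -421
det = (+1)·(-5)·(326) + (-1)·(2)·(155) + (-1)·(-3)·(-421) = -3203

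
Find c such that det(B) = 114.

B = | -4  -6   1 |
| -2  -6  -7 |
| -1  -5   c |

c = 1

Expanding along the row containing c, det(B) is linear in c: det(B) = (12)·c + (102).
Set (12)·c + (102) = 114  ⇒  (12)·c = 12  ⇒  c = 1.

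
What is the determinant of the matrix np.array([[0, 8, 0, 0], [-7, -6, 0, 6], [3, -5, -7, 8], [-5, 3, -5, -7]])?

7384

Expand along row 1 (it has 3 zeros):
  − (8) · M_12   where M_12 = det([-7 0 6; 3 -7 8; -5 -5 -7]) = -923
det = (-1)·(8)·(-923) = 7384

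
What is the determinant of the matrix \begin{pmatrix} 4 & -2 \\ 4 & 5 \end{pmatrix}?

28

det = 4·5 − (-2)·4 = 20 − (-8) = 28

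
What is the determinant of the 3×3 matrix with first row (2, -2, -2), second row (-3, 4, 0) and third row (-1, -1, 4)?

Expand along row 2:
  − (-3) · |-2 -2; -1 4| = −(-3)·(-8 − 2) = -30
  + 4 · |2 -2; -1 4| = 4·(8 − 2) = 24
Sum: (-30) + (24) = -6

The determinant is -6.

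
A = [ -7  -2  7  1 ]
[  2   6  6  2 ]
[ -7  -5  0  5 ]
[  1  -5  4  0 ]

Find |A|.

|A| = 2790

Expand along row 3 (it has 1 zero):
  + (-7) · M_31   where M_31 = det([-2 7 1; 6 6 2; -5 4 0]) = 0
  − (-5) · M_32   where M_32 = det([-7 7 1; 2 6 2; 1 4 0]) = 72
  − (5) · M_34   where M_34 = det([-7 -2 7; 2 6 6; 1 -5 4]) = -486
det = (+1)·(-7)·(0) + (-1)·(-5)·(72) + (-1)·(5)·(-486) = 2790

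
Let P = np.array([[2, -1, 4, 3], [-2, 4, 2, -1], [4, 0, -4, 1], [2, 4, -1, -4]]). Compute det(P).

The determinant is 422.

Expand along row 3 (it has 1 zero):
  + (4) · M_31   where M_31 = det([-1 4 3; 4 2 -1; 4 -1 -4]) = 21
  + (-4) · M_33   where M_33 = det([2 -1 3; -2 4 -1; 2 4 -4]) = -62
  − (1) · M_34   where M_34 = det([2 -1 4; -2 4 2; 2 4 -1]) = -90
det = (+1)·(4)·(21) + (+1)·(-4)·(-62) + (-1)·(1)·(-90) = 422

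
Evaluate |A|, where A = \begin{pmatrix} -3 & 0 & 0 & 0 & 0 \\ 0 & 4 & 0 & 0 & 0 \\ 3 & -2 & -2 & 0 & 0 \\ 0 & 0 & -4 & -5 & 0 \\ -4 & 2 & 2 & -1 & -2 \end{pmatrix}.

A is lower triangular, so det(A) is the product of the diagonal entries:
det = (-3) · (4) · (-2) · (-5) · (-2) = 240

The determinant is 240.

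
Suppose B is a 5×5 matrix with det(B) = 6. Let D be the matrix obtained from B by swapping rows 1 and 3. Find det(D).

Swapping two rows multiplies the determinant by −1.
det(D) = (-1)·(6) = -6

|D| = -6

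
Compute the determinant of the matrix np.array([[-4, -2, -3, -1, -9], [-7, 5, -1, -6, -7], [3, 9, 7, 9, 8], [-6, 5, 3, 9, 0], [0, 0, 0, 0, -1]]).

The determinant is -935.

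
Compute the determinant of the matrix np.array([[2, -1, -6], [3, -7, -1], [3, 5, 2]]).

The determinant is -225.

Expand along column 1:
  + 2 · |-7 -1; 5 2| = 2·(-14 − (-5)) = -18
  − 3 · |-1 -6; 5 2| = −3·(-2 − (-30)) = -84
  + 3 · |-1 -6; -7 -1| = 3·(1 − 42) = -123
Sum: (-18) + (-84) + (-123) = -225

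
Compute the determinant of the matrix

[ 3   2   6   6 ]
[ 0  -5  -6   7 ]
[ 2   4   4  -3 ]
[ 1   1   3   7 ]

Expand along row 2 (it has 1 zero):
  + (-5) · M_22   where M_22 = det([3 6 6; 2 4 -3; 1 3 7]) = 21
  − (-6) · M_23   where M_23 = det([3 2 6; 2 4 -3; 1 1 7]) = 47
  + (7) · M_24   where M_24 = det([3 2 6; 2 4 4; 1 1 3]) = 8
det = (+1)·(-5)·(21) + (-1)·(-6)·(47) + (+1)·(7)·(8) = 233

233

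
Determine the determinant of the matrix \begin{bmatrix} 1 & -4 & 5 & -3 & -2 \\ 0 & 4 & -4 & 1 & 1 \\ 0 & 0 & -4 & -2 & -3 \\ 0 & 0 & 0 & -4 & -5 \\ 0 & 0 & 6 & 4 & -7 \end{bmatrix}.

The matrix is block upper-triangular with a 2×2 block and a 3×3 block on the diagonal, so its determinant equals the product of the determinants of the diagonal blocks.
det of the 2×2 block = 4
det of the 3×3 block = -204
det = (4)·(-204) = -816

The determinant is -816.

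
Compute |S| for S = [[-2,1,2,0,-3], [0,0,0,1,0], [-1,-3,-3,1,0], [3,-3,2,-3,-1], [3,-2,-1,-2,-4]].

-299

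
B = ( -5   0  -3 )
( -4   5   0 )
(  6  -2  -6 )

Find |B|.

Expand along column 2:
  + 5 · |-5 -3; 6 -6| = 5·(30 − (-18)) = 240
  − (-2) · |-5 -3; -4 0| = −(-2)·(0 − 12) = -24
Sum: (240) + (-24) = 216

det(B) = 216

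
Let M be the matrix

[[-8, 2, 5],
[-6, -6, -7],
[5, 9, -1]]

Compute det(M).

The determinant is -754.

Expand along row 1:
  + (-8) · |-6 -7; 9 -1| = (-8)·(6 − (-63)) = -552
  − 2 · |-6 -7; 5 -1| = −2·(6 − (-35)) = -82
  + 5 · |-6 -6; 5 9| = 5·(-54 − (-30)) = -120
Sum: (-552) + (-82) + (-120) = -754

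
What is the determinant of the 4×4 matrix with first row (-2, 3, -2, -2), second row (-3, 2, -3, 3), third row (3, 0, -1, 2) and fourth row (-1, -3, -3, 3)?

Expand along row 3 (it has 1 zero):
  + (3) · M_31   where M_31 = det([3 -2 -2; 2 -3 3; -3 -3 3]) = 60
  + (-1) · M_33   where M_33 = det([-2 3 -2; -3 2 3; -1 -3 3]) = -34
  − (2) · M_34   where M_34 = det([-2 3 -2; -3 2 -3; -1 -3 -3]) = -10
det = (+1)·(3)·(60) + (+1)·(-1)·(-34) + (-1)·(2)·(-10) = 234

234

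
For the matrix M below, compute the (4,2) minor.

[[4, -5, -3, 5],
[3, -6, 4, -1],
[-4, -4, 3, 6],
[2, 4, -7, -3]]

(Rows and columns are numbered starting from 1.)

275

Delete row 4 and column 2; the remaining 3×3 submatrix is [4 -3 5; 3 4 -1; -4 3 6].
Its determinant is 275.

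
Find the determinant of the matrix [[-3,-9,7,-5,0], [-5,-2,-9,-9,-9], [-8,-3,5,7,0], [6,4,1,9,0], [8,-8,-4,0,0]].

-102780

Expand along column 5 (it has 4 zeros):
  − (-9) · M_25   where M_25 = det([-3 -9 7 -5; -8 -3 5 7; 6 4 1 9; 8 -8 -4 0]) = -11420
det = (-1)·(-9)·(-11420) = -102780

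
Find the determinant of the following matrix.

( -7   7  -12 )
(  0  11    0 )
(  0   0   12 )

The determinant is -924.

The matrix is upper triangular, so the determinant is the product of the diagonal entries:
det = (-7) · (11) · (12) = -924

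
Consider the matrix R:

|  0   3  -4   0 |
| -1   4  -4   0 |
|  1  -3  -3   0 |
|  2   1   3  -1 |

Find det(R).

Expand along column 4 (it has 3 zeros):
  + (-1) · M_44   where M_44 = det([0 3 -4; -1 4 -4; 1 -3 -3]) = -17
det = (+1)·(-1)·(-17) = 17

17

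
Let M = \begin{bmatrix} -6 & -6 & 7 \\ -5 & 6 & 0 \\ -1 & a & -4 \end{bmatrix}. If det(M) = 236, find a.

Expanding along the column containing a, det(M) is linear in a: det(M) = (-35)·a + (306).
Set (-35)·a + (306) = 236  ⇒  (-35)·a = -70  ⇒  a = 2.

a = 2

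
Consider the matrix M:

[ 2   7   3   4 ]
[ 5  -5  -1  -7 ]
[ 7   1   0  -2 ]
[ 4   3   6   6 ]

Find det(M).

Expand along row 3 (it has 1 zero):
  + (7) · M_31   where M_31 = det([7 3 4; -5 -1 -7; 3 6 6]) = 171
  − (1) · M_32   where M_32 = det([2 3 4; 5 -1 -7; 4 6 6]) = 34
  − (-2) · M_34   where M_34 = det([2 7 3; 5 -5 -1; 4 3 6]) = -187
det = (+1)·(7)·(171) + (-1)·(1)·(34) + (-1)·(-2)·(-187) = 789

det(M) = 789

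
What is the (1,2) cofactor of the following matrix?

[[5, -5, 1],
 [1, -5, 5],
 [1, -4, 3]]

Delete row 1 and column 2; the remaining 2×2 submatrix is [1 5; 1 3].
Its determinant is 1·3 − 5·1 = -2.
The cofactor carries sign (−1)^(1+2) = −1, so C_{1,2} = −(-2) = 2.

2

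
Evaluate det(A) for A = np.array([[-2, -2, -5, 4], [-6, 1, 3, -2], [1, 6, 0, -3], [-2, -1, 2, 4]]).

Expand along row 3 (it has 1 zero):
  + (1) · M_31   where M_31 = det([-2 -5 4; 1 3 -2; -1 2 4]) = -2
  − (6) · M_32   where M_32 = det([-2 -5 4; -6 3 -2; -2 2 4]) = -196
  − (-3) · M_34   where M_34 = det([-2 -2 -5; -6 1 3; -2 -1 2]) = -62
det = (+1)·(1)·(-2) + (-1)·(6)·(-196) + (-1)·(-3)·(-62) = 988

988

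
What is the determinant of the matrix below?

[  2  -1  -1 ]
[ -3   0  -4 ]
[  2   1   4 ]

The determinant is 7.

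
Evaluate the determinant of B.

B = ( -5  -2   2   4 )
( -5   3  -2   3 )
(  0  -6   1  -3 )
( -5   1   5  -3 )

The determinant is -1175.

Expand along row 3 (it has 1 zero):
  − (-6) · M_32   where M_32 = det([-5 2 4; -5 -2 3; -5 5 -3]) = -155
  + (1) · M_33   where M_33 = det([-5 -2 4; -5 3 3; -5 1 -3]) = 160
  − (-3) · M_34   where M_34 = det([-5 -2 2; -5 3 -2; -5 1 5]) = -135
det = (-1)·(-6)·(-155) + (+1)·(1)·(160) + (-1)·(-3)·(-135) = -1175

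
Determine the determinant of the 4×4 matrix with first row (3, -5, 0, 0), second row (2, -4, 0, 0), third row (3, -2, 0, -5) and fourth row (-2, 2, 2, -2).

The matrix is block lower-triangular with a 2×2 block and a 2×2 block on the diagonal, so its determinant equals the product of the determinants of the diagonal blocks.
det of the 2×2 block = -2
det of the 2×2 block = 10
det = (-2)·(10) = -20

-20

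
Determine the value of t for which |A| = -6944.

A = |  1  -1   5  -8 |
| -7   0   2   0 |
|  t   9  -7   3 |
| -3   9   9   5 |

Expanding along the row containing t, det(A) is linear in t: det(A) = (134)·t + (-7882).
Set (134)·t + (-7882) = -6944  ⇒  (134)·t = 938  ⇒  t = 7.

t = 7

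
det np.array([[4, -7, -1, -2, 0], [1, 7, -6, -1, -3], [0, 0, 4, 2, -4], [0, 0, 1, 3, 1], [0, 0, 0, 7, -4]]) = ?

The matrix is block upper-triangular with a 2×2 block and a 3×3 block on the diagonal, so its determinant equals the product of the determinants of the diagonal blocks.
det of the 2×2 block = 35
det of the 3×3 block = -96
det = (35)·(-96) = -3360

-3360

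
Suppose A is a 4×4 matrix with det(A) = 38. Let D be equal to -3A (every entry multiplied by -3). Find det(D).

det(D) = 3078

For a 4×4 matrix, det(-3A) = (-3)^4·det(A) = 81·det(A).
det(D) = (81)·(38) = 3078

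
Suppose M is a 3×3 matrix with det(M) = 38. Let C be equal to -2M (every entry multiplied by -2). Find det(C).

For a 3×3 matrix, det(-2M) = (-2)^3·det(M) = -8·det(M).
det(C) = (-8)·(38) = -304

-304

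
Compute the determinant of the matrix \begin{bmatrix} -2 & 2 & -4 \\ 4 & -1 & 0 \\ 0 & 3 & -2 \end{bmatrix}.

-36

Expand along row 2:
  − 4 · |2 -4; 3 -2| = −4·(-4 − (-12)) = -32
  + (-1) · |-2 -4; 0 -2| = (-1)·(4 − 0) = -4
Sum: (-32) + (-4) = -36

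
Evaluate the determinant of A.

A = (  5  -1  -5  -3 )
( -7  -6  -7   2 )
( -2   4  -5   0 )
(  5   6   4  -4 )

-1218

Expand along row 3 (it has 1 zero):
  + (-2) · M_31   where M_31 = det([-1 -5 -3; -6 -7 2; 6 4 -4]) = -14
  − (4) · M_32   where M_32 = det([5 -5 -3; -7 -7 2; 5 4 -4]) = 169
  + (-5) · M_33   where M_33 = det([5 -1 -3; -7 -6 2; 5 6 -4]) = 114
det = (+1)·(-2)·(-14) + (-1)·(4)·(169) + (+1)·(-5)·(114) = -1218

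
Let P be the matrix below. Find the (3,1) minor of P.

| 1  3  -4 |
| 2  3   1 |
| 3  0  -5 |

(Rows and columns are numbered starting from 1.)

15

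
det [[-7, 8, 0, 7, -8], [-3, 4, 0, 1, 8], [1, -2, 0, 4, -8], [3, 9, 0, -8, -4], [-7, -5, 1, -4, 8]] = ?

Expand along column 3 (it has 4 zeros):
  + (1) · M_53   where M_53 = det([-7 8 7 -8; -3 4 1 8; 1 -2 4 -8; 3 9 -8 -4]) = 3280
det = (+1)·(1)·(3280) = 3280

3280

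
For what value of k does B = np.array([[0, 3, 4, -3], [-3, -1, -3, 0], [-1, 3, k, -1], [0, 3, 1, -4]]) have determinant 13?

9

Expanding along the row containing k, det(B) is linear in k: det(B) = (-9)·k + (94).
Set (-9)·k + (94) = 13  ⇒  (-9)·k = -81  ⇒  k = 9.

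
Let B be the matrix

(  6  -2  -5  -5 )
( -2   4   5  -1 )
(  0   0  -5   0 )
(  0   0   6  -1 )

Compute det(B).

100

B is block upper-triangular with a 2×2 block and a 2×2 block on the diagonal, so its determinant equals the product of the determinants of the diagonal blocks.
det of the 2×2 block = 20
det of the 2×2 block = 5
det = (20)·(5) = 100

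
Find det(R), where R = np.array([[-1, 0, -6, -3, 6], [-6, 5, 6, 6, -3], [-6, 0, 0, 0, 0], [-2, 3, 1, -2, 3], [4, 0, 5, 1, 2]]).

Expand along row 3 (it has 4 zeros):
  + (-6) · M_31   where M_31 = det([0 -6 -3 6; 5 6 6 -3; 3 1 -2 3; 0 5 1 2]) = -804
det = (+1)·(-6)·(-804) = 4824

4824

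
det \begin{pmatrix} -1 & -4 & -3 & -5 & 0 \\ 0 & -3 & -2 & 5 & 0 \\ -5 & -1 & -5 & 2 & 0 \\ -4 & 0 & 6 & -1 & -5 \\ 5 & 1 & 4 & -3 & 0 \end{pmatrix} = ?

920

Expand along column 5 (it has 4 zeros):
  − (-5) · M_45   where M_45 = det([-1 -4 -3 -5; 0 -3 -2 5; -5 -1 -5 2; 5 1 4 -3]) = 184
det = (-1)·(-5)·(184) = 920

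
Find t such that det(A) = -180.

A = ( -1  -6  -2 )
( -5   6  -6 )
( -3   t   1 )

0

Expanding along the row containing t, det(A) is linear in t: det(A) = (4)·t + (-180).
Set (4)·t + (-180) = -180  ⇒  (4)·t = 0  ⇒  t = 0.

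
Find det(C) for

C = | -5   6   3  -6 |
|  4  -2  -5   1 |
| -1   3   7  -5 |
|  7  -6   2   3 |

det(C) = 82

Expand along row 1:
  + (-5) · M_11   where M_11 = det([-2 -5 1; 3 7 -5; -6 2 3]) = -119
  − (6) · M_12   where M_12 = det([4 -5 1; -1 7 -5; 7 2 3]) = 233
  + (3) · M_13   where M_13 = det([4 -2 1; -1 3 -5; 7 -6 3]) = -35
  − (-6) · M_14   where M_14 = det([4 -2 -5; -1 3 7; 7 -6 2]) = 165
det = (+1)·(-5)·(-119) + (-1)·(6)·(233) + (+1)·(3)·(-35) + (-1)·(-6)·(165) = 82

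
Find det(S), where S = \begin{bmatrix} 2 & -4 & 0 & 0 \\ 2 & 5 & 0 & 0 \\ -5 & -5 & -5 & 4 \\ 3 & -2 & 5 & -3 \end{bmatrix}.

S is block lower-triangular with a 2×2 block and a 2×2 block on the diagonal, so its determinant equals the product of the determinants of the diagonal blocks.
det of the 2×2 block = 18
det of the 2×2 block = -5
det = (18)·(-5) = -90

-90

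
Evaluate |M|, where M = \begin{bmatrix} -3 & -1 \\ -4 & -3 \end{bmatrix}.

det(M) = (-3)·(-3) − (-1)·(-4) = 9 − 4 = 5

|M| = 5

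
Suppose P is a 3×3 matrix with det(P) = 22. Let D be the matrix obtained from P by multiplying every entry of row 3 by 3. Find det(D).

|D| = 66

Scaling one row by 3 multiplies the determinant by 3.
det(D) = (3)·(22) = 66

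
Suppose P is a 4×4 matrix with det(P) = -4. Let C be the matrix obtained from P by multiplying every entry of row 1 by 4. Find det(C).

det(C) = -16

Scaling one row by 4 multiplies the determinant by 4.
det(C) = (4)·(-4) = -16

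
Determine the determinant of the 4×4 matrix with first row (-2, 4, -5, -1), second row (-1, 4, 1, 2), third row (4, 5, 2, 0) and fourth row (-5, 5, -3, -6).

The determinant is -994.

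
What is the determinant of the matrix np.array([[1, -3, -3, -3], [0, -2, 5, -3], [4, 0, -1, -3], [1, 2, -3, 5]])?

Expand along row 2 (it has 1 zero):
  + (-2) · M_22   where M_22 = det([1 -3 -3; 4 -1 -3; 1 -3 5]) = 88
  − (5) · M_23   where M_23 = det([1 -3 -3; 4 0 -3; 1 2 5]) = 51
  + (-3) · M_24   where M_24 = det([1 -3 -3; 4 0 -1; 1 2 -3]) = -55
det = (+1)·(-2)·(88) + (-1)·(5)·(51) + (+1)·(-3)·(-55) = -266

-266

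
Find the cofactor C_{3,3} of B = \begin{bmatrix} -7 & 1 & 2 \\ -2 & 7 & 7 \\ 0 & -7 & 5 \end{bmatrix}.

-47

Delete row 3 and column 3; the remaining 2×2 submatrix is [-7 1; -2 7].
Its determinant is (-7)·7 − 1·(-2) = -47.
The cofactor carries sign (−1)^(3+3) = +1, so C_{3,3} = +(-47) = -47.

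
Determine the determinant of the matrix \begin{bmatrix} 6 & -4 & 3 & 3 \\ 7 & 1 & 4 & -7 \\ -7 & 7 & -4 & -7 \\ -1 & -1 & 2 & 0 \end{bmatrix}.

-12

Expand along row 4 (it has 1 zero):
  − (-1) · M_41   where M_41 = det([-4 3 3; 1 4 -7; 7 -4 -7]) = 2
  + (-1) · M_42   where M_42 = det([6 3 3; 7 4 -7; -7 -4 -7]) = -42
  − (2) · M_43   where M_43 = det([6 -4 3; 7 1 -7; -7 7 -7]) = 28
det = (-1)·(-1)·(2) + (+1)·(-1)·(-42) + (-1)·(2)·(28) = -12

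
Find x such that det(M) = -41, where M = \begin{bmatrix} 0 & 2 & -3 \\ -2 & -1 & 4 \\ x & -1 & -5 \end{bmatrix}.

-3

Expanding along the row containing x, det(M) is linear in x: det(M) = (5)·x + (-26).
Set (5)·x + (-26) = -41  ⇒  (5)·x = -15  ⇒  x = -3.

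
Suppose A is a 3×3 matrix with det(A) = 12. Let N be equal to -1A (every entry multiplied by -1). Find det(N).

For a 3×3 matrix, det(-1A) = (-1)^3·det(A) = -1·det(A).
det(N) = (-1)·(12) = -12

det(N) = -12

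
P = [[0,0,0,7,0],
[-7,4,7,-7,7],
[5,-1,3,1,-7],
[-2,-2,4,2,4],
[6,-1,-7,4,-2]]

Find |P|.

|P| = 7910

Expand along row 1 (it has 4 zeros):
  − (7) · M_14   where M_14 = det([-7 4 7 7; 5 -1 3 -7; -2 -2 4 4; 6 -1 -7 -2]) = -1130
det = (-1)·(7)·(-1130) = 7910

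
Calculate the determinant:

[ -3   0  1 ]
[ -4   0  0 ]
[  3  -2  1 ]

8

Expand along row 2:
  − (-4) · |0 1; -2 1| = −(-4)·(0 − (-2)) = 8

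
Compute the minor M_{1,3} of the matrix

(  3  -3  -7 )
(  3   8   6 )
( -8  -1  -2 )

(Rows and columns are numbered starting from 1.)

61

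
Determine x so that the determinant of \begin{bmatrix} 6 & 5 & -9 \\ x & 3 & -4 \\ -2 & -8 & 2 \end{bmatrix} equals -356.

x = -3

Expanding along the row containing x, det(M) is linear in x: det(M) = (62)·x + (-170).
Set (62)·x + (-170) = -356  ⇒  (62)·x = -186  ⇒  x = -3.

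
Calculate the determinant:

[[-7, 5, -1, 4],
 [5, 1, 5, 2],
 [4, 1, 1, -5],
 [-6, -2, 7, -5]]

Expand along row 1:
  + (-7) · M_11   where M_11 = det([1 5 2; 1 1 -5; -2 7 -5]) = 123
  − (5) · M_12   where M_12 = det([5 5 2; 4 1 -5; -6 7 -5]) = 468
  + (-1) · M_13   where M_13 = det([5 1 2; 4 1 -5; -6 -2 -5]) = -29
  − (4) · M_14   where M_14 = det([5 1 5; 4 1 1; -6 -2 7]) = 1
det = (+1)·(-7)·(123) + (-1)·(5)·(468) + (+1)·(-1)·(-29) + (-1)·(4)·(1) = -3176

The determinant is -3176.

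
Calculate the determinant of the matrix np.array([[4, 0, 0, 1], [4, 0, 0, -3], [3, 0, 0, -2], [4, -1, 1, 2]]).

The determinant is 0.

Expand along column 2 (it has 3 zeros):
  + (-1) · M_42   where M_42 = det([4 0 1; 4 0 -3; 3 0 -2]) = 0
det = (+1)·(-1)·(0) = 0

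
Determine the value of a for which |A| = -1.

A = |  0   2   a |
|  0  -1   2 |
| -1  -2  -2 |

-3

Expanding along the column containing a, det(A) is linear in a: det(A) = (-1)·a + (-4).
Set (-1)·a + (-4) = -1  ⇒  (-1)·a = 3  ⇒  a = -3.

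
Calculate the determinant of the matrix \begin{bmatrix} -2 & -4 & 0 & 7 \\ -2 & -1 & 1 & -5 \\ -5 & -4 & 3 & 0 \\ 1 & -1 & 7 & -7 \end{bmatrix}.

405

Expand along row 1 (it has 1 zero):
  + (-2) · M_11   where M_11 = det([-1 1 -5; -4 3 0; -1 7 -7]) = 118
  − (-4) · M_12   where M_12 = det([-2 1 -5; -5 3 0; 1 7 -7]) = 197
  − (7) · M_14   where M_14 = det([-2 -1 1; -5 -4 3; 1 -1 7]) = 21
det = (+1)·(-2)·(118) + (-1)·(-4)·(197) + (-1)·(7)·(21) = 405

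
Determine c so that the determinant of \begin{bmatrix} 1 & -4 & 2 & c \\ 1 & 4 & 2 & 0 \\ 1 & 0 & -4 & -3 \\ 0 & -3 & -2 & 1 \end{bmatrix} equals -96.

c = 0

Expanding along the row containing c, det(M) is linear in c: det(M) = (10)·c + (-96).
Set (10)·c + (-96) = -96  ⇒  (10)·c = 0  ⇒  c = 0.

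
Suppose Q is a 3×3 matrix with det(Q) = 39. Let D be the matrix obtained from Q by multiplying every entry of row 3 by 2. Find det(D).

Scaling one row by 2 multiplies the determinant by 2.
det(D) = (2)·(39) = 78

78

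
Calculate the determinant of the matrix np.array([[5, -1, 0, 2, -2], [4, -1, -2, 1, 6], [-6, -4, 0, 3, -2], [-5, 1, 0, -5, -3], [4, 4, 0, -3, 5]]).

296

Expand along column 3 (it has 4 zeros):
  − (-2) · M_23   where M_23 = det([5 -1 2 -2; -6 -4 3 -2; -5 1 -5 -3; 4 4 -3 5]) = 148
det = (-1)·(-2)·(148) = 296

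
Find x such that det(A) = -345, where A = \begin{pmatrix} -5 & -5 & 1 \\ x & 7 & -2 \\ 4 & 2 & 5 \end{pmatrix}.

Expanding along the column containing x, det(A) is linear in x: det(A) = (27)·x + (-183).
Set (27)·x + (-183) = -345  ⇒  (27)·x = -162  ⇒  x = -6.

-6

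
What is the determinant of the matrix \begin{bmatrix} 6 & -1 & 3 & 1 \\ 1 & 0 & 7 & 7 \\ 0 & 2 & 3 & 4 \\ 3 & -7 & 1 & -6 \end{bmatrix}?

234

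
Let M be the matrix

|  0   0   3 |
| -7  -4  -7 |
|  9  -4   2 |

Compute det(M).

Expand along row 1:
  + 3 · |-7 -4; 9 -4| = 3·(28 − (-36)) = 192

|M| = 192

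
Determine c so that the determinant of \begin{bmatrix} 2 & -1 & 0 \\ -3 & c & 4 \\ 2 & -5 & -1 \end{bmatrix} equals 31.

c = 2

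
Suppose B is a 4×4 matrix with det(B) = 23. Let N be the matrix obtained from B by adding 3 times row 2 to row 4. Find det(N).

23

Adding a multiple of one row to another leaves the determinant unchanged.
det(N) = (1)·(23) = 23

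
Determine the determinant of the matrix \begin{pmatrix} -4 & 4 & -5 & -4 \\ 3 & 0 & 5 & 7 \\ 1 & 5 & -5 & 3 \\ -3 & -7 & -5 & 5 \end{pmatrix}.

Expand along row 2 (it has 1 zero):
  − (3) · M_21   where M_21 = det([4 -5 -4; 5 -5 3; -7 -5 5]) = 430
  − (5) · M_23   where M_23 = det([-4 4 -4; 1 5 3; -3 -7 5]) = -272
  + (7) · M_24   where M_24 = det([-4 4 -5; 1 5 -5; -3 -7 -5]) = 280
det = (-1)·(3)·(430) + (-1)·(5)·(-272) + (+1)·(7)·(280) = 2030

2030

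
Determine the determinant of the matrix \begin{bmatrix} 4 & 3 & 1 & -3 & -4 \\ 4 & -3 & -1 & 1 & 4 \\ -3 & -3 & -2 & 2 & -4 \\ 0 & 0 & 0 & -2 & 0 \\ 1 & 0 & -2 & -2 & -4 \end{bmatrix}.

The determinant is -576.

Expand along row 4 (it has 4 zeros):
  + (-2) · M_44   where M_44 = det([4 3 1 -4; 4 -3 -1 4; -3 -3 -2 -4; 1 0 -2 -4]) = 288
det = (+1)·(-2)·(288) = -576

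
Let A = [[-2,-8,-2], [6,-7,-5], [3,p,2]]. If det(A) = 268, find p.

p = -3

Expanding along the row containing p, det(A) is linear in p: det(A) = (-22)·p + (202).
Set (-22)·p + (202) = 268  ⇒  (-22)·p = 66  ⇒  p = -3.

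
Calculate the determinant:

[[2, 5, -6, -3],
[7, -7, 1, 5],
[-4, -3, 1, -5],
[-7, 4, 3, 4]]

Expand along row 1:
  + (2) · M_11   where M_11 = det([-7 1 5; -3 1 -5; 4 3 4]) = -206
  − (5) · M_12   where M_12 = det([7 1 5; -4 1 -5; -7 3 4]) = 159
  + (-6) · M_13   where M_13 = det([7 -7 5; -4 -3 -5; -7 4 4]) = -486
  − (-3) · M_14   where M_14 = det([7 -7 1; -4 -3 1; -7 4 3]) = -163
det = (+1)·(2)·(-206) + (-1)·(5)·(159) + (+1)·(-6)·(-486) + (-1)·(-3)·(-163) = 1220

The determinant is 1220.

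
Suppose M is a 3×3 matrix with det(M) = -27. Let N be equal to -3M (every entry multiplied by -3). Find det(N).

729

For a 3×3 matrix, det(-3M) = (-3)^3·det(M) = -27·det(M).
det(N) = (-27)·(-27) = 729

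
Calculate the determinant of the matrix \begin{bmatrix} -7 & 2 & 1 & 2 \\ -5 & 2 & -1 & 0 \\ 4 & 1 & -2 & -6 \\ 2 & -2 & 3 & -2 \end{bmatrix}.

98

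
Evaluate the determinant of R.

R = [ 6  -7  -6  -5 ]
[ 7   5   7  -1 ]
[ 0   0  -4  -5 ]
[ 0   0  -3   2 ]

-1817

R is block upper-triangular with a 2×2 block and a 2×2 block on the diagonal, so its determinant equals the product of the determinants of the diagonal blocks.
det of the 2×2 block = 79
det of the 2×2 block = -23
det = (79)·(-23) = -1817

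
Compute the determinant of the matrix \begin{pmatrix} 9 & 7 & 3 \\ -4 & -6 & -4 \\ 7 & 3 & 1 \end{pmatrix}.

Expand along column 1:
  + 9 · |-6 -4; 3 1| = 9·(-6 − (-12)) = 54
  − (-4) · |7 3; 3 1| = −(-4)·(7 − 9) = -8
  + 7 · |7 3; -6 -4| = 7·(-28 − (-18)) = -70
Sum: (54) + (-8) + (-70) = -24

The determinant is -24.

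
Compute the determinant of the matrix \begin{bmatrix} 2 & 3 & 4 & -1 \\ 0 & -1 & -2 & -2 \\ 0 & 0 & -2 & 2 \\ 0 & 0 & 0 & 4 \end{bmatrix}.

The matrix is upper triangular, so the determinant is the product of the diagonal entries:
det = (2) · (-1) · (-2) · (4) = 16

16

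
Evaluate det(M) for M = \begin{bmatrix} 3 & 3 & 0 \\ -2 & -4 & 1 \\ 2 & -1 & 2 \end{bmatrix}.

det(M) = -3

Expand along column 3:
  − 1 · |3 3; 2 -1| = −1·(-3 − 6) = 9
  + 2 · |3 3; -2 -4| = 2·(-12 − (-6)) = -12
Sum: (9) + (-12) = -3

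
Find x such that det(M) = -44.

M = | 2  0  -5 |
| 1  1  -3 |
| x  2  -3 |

-8

Expanding along the row containing x, det(M) is linear in x: det(M) = (5)·x + (-4).
Set (5)·x + (-4) = -44  ⇒  (5)·x = -40  ⇒  x = -8.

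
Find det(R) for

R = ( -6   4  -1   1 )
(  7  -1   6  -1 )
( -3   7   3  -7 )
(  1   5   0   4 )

Expand along row 4 (it has 1 zero):
  − (1) · M_41   where M_41 = det([4 -1 1; -1 6 -1; 7 3 -7]) = -187
  + (5) · M_42   where M_42 = det([-6 -1 1; 7 6 -1; -3 3 -7]) = 221
  + (4) · M_44   where M_44 = det([-6 4 -1; 7 -1 6; -3 7 3]) = 68
det = (-1)·(1)·(-187) + (+1)·(5)·(221) + (+1)·(4)·(68) = 1564

1564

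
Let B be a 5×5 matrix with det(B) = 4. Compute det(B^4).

The determinant is 256.

det(B^4) = (det B)^4 = (4)^4 = 256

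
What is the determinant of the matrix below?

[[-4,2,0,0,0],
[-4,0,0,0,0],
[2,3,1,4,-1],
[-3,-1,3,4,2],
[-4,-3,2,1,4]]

-104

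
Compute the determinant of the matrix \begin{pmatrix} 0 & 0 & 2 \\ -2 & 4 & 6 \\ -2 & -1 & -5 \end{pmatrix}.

Expand along row 1:
  + 2 · |-2 4; -2 -1| = 2·(2 − (-8)) = 20

20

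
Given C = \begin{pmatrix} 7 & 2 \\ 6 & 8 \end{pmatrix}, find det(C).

44

det(C) = 7·8 − 2·6 = 56 − 12 = 44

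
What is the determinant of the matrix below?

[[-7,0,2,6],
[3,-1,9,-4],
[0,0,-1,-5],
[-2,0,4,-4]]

160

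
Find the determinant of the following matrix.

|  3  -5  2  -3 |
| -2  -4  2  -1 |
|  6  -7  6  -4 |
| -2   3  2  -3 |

Expand along row 1:
  + (3) · M_11   where M_11 = det([-4 2 -1; -7 6 -4; 3 2 -3]) = 6
  − (-5) · M_12   where M_12 = det([-2 2 -1; 6 6 -4; -2 2 -3]) = 48
  + (2) · M_13   where M_13 = det([-2 -4 -1; 6 -7 -4; -2 3 -3]) = -174
  − (-3) · M_14   where M_14 = det([-2 -4 2; 6 -7 6; -2 3 2]) = 168
det = (+1)·(3)·(6) + (-1)·(-5)·(48) + (+1)·(2)·(-174) + (-1)·(-3)·(168) = 414

The determinant is 414.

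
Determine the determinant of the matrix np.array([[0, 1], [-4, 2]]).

The determinant is 4.

det = 0·2 − 1·(-4) = 0 − (-4) = 4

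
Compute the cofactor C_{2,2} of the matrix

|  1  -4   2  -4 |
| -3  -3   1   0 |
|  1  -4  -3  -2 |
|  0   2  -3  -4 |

26

Delete row 2 and column 2; the remaining 3×3 submatrix is [1 2 -4; 1 -3 -2; 0 -3 -4].
Its determinant is 26.
The cofactor carries sign (−1)^(2+2) = +1, so C_{2,2} = +(26) = 26.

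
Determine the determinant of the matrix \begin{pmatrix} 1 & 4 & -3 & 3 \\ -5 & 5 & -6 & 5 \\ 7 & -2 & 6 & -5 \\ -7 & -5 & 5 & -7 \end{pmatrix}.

-32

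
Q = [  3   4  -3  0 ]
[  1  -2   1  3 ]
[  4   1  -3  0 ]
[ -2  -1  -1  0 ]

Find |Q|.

|Q| = 102

Expand along column 4 (it has 3 zeros):
  + (3) · M_24   where M_24 = det([3 4 -3; 4 1 -3; -2 -1 -1]) = 34
det = (+1)·(3)·(34) = 102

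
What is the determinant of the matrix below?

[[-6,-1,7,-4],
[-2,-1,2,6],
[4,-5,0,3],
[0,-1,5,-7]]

The determinant is 824.

Expand along row 3 (it has 1 zero):
  + (4) · M_31   where M_31 = det([-1 7 -4; -1 2 6; -1 5 -7]) = -35
  − (-5) · M_32   where M_32 = det([-6 7 -4; -2 2 6; 0 5 -7]) = 206
  − (3) · M_34   where M_34 = det([-6 -1 7; -2 -1 2; 0 -1 5]) = 22
det = (+1)·(4)·(-35) + (-1)·(-5)·(206) + (-1)·(3)·(22) = 824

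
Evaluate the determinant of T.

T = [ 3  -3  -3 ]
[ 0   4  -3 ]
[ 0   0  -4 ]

The determinant is -48.

T is upper triangular, so det(T) is the product of the diagonal entries:
det = (3) · (4) · (-4) = -48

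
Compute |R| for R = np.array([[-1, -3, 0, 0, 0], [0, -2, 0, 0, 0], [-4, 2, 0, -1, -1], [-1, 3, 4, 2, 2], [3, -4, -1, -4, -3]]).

|R| = 8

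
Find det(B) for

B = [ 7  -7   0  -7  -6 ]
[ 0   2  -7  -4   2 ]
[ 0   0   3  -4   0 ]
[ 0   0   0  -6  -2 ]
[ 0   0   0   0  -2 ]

|B| = 504

B is upper triangular, so det(B) is the product of the diagonal entries:
det = (7) · (2) · (3) · (-6) · (-2) = 504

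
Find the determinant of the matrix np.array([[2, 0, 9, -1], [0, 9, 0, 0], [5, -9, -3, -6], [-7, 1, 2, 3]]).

2340

Expand along row 2 (it has 3 zeros):
  + (9) · M_22   where M_22 = det([2 9 -1; 5 -3 -6; -7 2 3]) = 260
det = (+1)·(9)·(260) = 2340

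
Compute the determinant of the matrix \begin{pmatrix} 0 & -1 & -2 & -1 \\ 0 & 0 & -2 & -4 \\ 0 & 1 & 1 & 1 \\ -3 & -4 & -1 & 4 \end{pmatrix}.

12

Expand along column 1 (it has 3 zeros):
  − (-3) · M_41   where M_41 = det([-1 -2 -1; 0 -2 -4; 1 1 1]) = 4
det = (-1)·(-3)·(4) = 12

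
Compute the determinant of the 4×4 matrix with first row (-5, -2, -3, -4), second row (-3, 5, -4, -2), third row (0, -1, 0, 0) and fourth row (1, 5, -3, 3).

Expand along row 3 (it has 3 zeros):
  − (-1) · M_32   where M_32 = det([-5 -3 -4; -3 -4 -2; 1 -3 3]) = 17
det = (-1)·(-1)·(17) = 17

The determinant is 17.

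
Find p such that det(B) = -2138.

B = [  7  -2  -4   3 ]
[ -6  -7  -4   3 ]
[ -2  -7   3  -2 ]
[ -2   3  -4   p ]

p = 7

Expanding along the column containing p, det(B) is linear in p: det(B) = (-507)·p + (1411).
Set (-507)·p + (1411) = -2138  ⇒  (-507)·p = -3549  ⇒  p = 7.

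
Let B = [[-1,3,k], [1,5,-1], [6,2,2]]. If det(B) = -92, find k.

2

Expanding along the row containing k, det(B) is linear in k: det(B) = (-28)·k + (-36).
Set (-28)·k + (-36) = -92  ⇒  (-28)·k = -56  ⇒  k = 2.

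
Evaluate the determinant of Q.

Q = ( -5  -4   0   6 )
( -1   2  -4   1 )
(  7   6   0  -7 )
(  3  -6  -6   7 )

-440

Expand along column 3 (it has 2 zeros):
  − (-4) · M_23   where M_23 = det([-5 -4 6; 7 6 -7; 3 -6 7]) = -80
  − (-6) · M_43   where M_43 = det([-5 -4 6; -1 2 1; 7 6 -7]) = -20
det = (-1)·(-4)·(-80) + (-1)·(-6)·(-20) = -440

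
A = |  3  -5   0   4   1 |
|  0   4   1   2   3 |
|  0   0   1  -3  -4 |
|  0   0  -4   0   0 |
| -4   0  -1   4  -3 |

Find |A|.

Expand along row 4 (it has 4 zeros):
  − (-4) · M_43   where M_43 = det([3 -5 4 1; 0 4 2 3; 0 0 -3 -4; -4 0 4 -3]) = 488
det = (-1)·(-4)·(488) = 1952

det(A) = 1952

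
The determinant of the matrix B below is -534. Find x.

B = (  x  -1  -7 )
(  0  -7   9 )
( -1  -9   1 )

x = -8

Expanding along the row containing x, det(B) is linear in x: det(B) = (74)·x + (58).
Set (74)·x + (58) = -534  ⇒  (74)·x = -592  ⇒  x = -8.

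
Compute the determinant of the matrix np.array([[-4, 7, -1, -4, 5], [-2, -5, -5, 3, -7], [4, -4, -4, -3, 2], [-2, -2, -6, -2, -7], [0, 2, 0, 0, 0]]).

Expand along row 5 (it has 4 zeros):
  − (2) · M_52   where M_52 = det([-4 -1 -4 5; -2 -5 3 -7; 4 -4 -3 2; -2 -6 -2 -7]) = 1454
det = (-1)·(2)·(1454) = -2908

-2908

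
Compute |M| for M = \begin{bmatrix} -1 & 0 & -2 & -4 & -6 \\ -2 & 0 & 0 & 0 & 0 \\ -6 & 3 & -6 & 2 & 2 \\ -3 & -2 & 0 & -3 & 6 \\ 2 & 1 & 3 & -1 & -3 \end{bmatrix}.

1288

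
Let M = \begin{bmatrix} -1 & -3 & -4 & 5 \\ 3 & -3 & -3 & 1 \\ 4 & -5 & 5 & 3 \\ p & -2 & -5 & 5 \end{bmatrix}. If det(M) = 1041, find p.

6

Expanding along the column containing p, det(M) is linear in p: det(M) = (124)·p + (297).
Set (124)·p + (297) = 1041  ⇒  (124)·p = 744  ⇒  p = 6.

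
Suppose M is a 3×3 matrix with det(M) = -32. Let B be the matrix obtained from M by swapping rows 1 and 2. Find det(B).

Swapping two rows multiplies the determinant by −1.
det(B) = (-1)·(-32) = 32

|B| = 32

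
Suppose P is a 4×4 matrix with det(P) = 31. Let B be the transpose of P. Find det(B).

det(B) = 31

det(Pᵀ) = det(P).
det(B) = (1)·(31) = 31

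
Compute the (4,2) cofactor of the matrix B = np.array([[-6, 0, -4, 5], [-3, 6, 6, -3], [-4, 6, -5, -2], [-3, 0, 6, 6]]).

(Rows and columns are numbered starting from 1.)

Delete row 4 and column 2; the remaining 3×3 submatrix is [-6 -4 5; -3 6 -3; -4 -5 -2].
Its determinant is 333.
The cofactor carries sign (−1)^(4+2) = +1, so C_{4,2} = +(333) = 333.

The cofactor is 333.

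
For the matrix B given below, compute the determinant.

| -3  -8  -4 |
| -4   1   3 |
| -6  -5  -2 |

Expand along column 1:
  + (-3) · |1 3; -5 -2| = (-3)·(-2 − (-15)) = -39
  − (-4) · |-8 -4; -5 -2| = −(-4)·(16 − 20) = -16
  + (-6) · |-8 -4; 1 3| = (-6)·(-24 − (-4)) = 120
Sum: (-39) + (-16) + (120) = 65

65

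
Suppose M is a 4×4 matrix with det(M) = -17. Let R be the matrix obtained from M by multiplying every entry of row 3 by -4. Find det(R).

68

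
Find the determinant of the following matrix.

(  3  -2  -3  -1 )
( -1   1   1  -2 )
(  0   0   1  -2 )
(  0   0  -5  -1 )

-11

The matrix is block upper-triangular with a 2×2 block and a 2×2 block on the diagonal, so its determinant equals the product of the determinants of the diagonal blocks.
det of the 2×2 block = 1
det of the 2×2 block = -11
det = (1)·(-11) = -11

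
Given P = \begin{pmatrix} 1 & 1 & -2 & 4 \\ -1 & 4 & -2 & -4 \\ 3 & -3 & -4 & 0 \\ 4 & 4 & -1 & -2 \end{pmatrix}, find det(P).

Expand along row 3 (it has 1 zero):
  + (3) · M_31   where M_31 = det([1 -2 4; 4 -2 -4; 4 -1 -2]) = 32
  − (-3) · M_32   where M_32 = det([1 -2 4; -1 -2 -4; 4 -1 -2]) = 72
  + (-4) · M_33   where M_33 = det([1 1 4; -1 4 -4; 4 4 -2]) = -90
det = (+1)·(3)·(32) + (-1)·(-3)·(72) + (+1)·(-4)·(-90) = 672

672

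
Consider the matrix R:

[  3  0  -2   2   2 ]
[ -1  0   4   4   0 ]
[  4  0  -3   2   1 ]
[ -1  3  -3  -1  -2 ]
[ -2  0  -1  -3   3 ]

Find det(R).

48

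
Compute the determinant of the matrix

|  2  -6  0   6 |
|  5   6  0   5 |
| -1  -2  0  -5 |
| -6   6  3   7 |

Expand along column 3 (it has 3 zeros):
  − (3) · M_43   where M_43 = det([2 -6 6; 5 6 5; -1 -2 -5]) = -184
det = (-1)·(3)·(-184) = 552

552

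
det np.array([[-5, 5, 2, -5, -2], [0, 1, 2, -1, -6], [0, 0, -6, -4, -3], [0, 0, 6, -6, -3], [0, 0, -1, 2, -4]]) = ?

1530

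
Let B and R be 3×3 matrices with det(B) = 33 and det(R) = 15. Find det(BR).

det(BR) = det(B)·det(R) = (33)·(15) = 495

|BR| = 495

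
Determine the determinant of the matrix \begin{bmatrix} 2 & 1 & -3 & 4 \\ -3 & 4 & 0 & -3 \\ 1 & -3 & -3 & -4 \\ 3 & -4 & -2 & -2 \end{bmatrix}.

150

Expand along row 2 (it has 1 zero):
  − (-3) · M_21   where M_21 = det([1 -3 4; -3 -3 -4; -4 -2 -2]) = -56
  + (4) · M_22   where M_22 = det([2 -3 4; 1 -3 -4; 3 -2 -2]) = 54
  + (-3) · M_24   where M_24 = det([2 1 -3; 1 -3 -3; 3 -4 -2]) = -34
det = (-1)·(-3)·(-56) + (+1)·(4)·(54) + (+1)·(-3)·(-34) = 150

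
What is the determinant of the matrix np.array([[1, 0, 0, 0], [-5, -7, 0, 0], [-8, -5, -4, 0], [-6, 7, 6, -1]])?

-28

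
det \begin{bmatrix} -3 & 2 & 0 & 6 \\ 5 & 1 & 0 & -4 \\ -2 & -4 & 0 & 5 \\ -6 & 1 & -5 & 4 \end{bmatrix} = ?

Expand along column 3 (it has 3 zeros):
  − (-5) · M_43   where M_43 = det([-3 2 6; 5 1 -4; -2 -4 5]) = -109
det = (-1)·(-5)·(-109) = -545

-545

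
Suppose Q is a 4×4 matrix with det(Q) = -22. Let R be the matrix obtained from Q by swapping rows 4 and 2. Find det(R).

|R| = 22

Swapping two rows multiplies the determinant by −1.
det(R) = (-1)·(-22) = 22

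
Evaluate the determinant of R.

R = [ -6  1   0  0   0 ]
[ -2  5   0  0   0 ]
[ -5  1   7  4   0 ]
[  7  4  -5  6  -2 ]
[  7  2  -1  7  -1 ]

|R| = -1232

R is block lower-triangular with a 2×2 block and a 3×3 block on the diagonal, so its determinant equals the product of the determinants of the diagonal blocks.
det of the 2×2 block = -28
det of the 3×3 block = 44
det = (-28)·(44) = -1232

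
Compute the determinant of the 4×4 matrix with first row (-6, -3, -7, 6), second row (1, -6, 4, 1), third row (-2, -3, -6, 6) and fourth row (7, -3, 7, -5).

Expand along row 1:
  + (-6) · M_11   where M_11 = det([-6 4 1; -3 -6 6; -3 7 -5]) = -99
  − (-3) · M_12   where M_12 = det([1 4 1; -2 -6 6; 7 7 -5]) = 144
  + (-7) · M_13   where M_13 = det([1 -6 1; -2 -3 6; 7 -3 -5]) = -132
  − (6) · M_14   where M_14 = det([1 -6 4; -2 -3 -6; 7 -3 7]) = 237
det = (+1)·(-6)·(-99) + (-1)·(-3)·(144) + (+1)·(-7)·(-132) + (-1)·(6)·(237) = 528

528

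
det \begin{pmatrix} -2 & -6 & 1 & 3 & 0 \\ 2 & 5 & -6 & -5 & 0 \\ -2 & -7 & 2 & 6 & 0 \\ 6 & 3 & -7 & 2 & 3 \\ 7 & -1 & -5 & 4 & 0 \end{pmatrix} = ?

Expand along column 5 (it has 4 zeros):
  − (3) · M_45   where M_45 = det([-2 -6 1 3; 2 5 -6 -5; -2 -7 2 6; 7 -1 -5 4]) = -383
det = (-1)·(3)·(-383) = 1149

1149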